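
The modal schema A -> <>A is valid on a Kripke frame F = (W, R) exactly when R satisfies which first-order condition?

Replacing A by ¬A and contraposing gives the equivalent schema □A → A.
Suppose □A→A is valid. At any x set V(A)={w : Rxw}. Then □A holds at x, so A holds at x, i.e. Rxx.
Conversely, on a frame with reflexivity the schema holds at every world under every valuation.
So the correspondent is reflexivity.

reflexivity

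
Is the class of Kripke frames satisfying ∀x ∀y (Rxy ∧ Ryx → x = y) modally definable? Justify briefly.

Not modally definable

Any modally definable frame class is closed under surjective bounded morphisms.
The 4-cycle (worlds w0,w1,w2,w3 with w0→w1→w2→w3→w0) is antisymmetric. Sending even-indexed worlds to • and odd-indexed worlds to ∘ is a surjective bounded morphism onto the two-world frame with •↔∘, which is not antisymmetric.
So no modal formula (or set of formulas) defines exactly the antisymmetric frames.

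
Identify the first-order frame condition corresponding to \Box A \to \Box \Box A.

transitivity: \forall x \forall y \forall z (Rxy \wedge Ryz \to Rxz)

This schema is the 4 axiom.
It corresponds to transitivity: \forall x \forall y \forall z (Rxy \wedge Ryz \to Rxz).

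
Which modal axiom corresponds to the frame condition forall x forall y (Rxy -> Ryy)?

A defining formula is □(□ψ → ψ) (the T□ axiom).
Suppose □(□ψ→ψ) is valid. Take Rxy and set V(ψ)={w : Ryw}. Then at y, □ψ holds; since □(□ψ→ψ) at x, □ψ→ψ at y, so ψ at y, i.e. Ryy.

□(□ψ → ψ)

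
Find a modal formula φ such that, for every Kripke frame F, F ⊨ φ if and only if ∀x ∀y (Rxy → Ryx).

The condition is symmetry. The B schema p → □◇p defines it.
Suppose p→□◇p is valid. Take Rxy and set V(p)={x}. Then p at x, so □◇p at x, so ◇p at y, so some z with Ryz has p; z=x, i.e. Ryx.

p → □◇p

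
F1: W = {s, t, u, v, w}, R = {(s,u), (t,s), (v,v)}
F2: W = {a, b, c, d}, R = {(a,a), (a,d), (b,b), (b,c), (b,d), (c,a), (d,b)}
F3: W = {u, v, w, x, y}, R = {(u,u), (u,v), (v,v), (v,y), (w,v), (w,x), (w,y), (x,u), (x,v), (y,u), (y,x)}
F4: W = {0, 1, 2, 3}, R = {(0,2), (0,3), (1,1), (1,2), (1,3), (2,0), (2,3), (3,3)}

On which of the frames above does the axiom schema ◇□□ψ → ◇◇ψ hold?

Frame correspondent (Sahlqvist): ∀x ∀y (xRy → ∃w (yR²w ∧ xR²w)) — i.e. a generalized confluence (Geach) condition.
F1: fails — sRu but no w* with uR²w* and sR²w*.
F2: holds.
F3: holds.
F4: holds.
Valid on: F2, F3, F4.

F2, F3, F4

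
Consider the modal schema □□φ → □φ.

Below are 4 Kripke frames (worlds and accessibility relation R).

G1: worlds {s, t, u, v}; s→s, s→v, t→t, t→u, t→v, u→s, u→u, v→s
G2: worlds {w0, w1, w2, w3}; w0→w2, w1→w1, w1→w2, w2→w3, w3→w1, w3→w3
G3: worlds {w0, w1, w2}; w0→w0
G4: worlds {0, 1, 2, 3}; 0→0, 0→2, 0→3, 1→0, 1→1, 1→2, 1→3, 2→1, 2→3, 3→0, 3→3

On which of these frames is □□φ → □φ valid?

The schema corresponds to density: ∀x ∀y (Rxy → ∃z (Rxz ∧ Rzy)).
G1: satisfies the condition.
G2: fails — Rw0w2 but no z with Rw0z and Rzw2.
G3: satisfies the condition.
G4: satisfies the condition.

G1, G3, G4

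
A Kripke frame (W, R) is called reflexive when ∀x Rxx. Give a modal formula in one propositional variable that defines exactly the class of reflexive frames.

A defining formula is □p → p (the T axiom).
Suppose □p→p is valid. At any x set V(p)={w : Rxw}. Then □p holds at x, so p holds at x, i.e. Rxx.

□p → p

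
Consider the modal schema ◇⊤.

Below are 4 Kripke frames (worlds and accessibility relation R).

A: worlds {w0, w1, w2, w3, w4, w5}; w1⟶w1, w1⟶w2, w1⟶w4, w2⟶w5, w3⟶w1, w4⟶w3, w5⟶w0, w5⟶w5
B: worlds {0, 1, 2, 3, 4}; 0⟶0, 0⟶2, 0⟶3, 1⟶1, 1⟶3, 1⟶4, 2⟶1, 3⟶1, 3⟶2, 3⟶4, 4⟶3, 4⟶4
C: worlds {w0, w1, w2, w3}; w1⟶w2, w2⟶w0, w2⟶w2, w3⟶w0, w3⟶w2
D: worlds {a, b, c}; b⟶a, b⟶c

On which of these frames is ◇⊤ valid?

B

Frame correspondent (Sahlqvist): ∀x ∃y Rxy — i.e. seriality.
A: fails — world w0 has no successor.
B: satisfies the condition.
C: fails — world w0 has no successor.
D: fails — world a has no successor.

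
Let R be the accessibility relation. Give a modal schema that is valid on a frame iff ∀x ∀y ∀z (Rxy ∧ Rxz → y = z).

A defining formula is ◇r → □r (the CD axiom).

◇r → □r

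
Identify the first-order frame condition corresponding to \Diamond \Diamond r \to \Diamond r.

This schema is equivalent to the 4 axiom □r → □□r.
Its frame correspondent is transitivity — \forall x \forall y \forall z (Rxy \wedge Ryz \to Rxz).

Transitivity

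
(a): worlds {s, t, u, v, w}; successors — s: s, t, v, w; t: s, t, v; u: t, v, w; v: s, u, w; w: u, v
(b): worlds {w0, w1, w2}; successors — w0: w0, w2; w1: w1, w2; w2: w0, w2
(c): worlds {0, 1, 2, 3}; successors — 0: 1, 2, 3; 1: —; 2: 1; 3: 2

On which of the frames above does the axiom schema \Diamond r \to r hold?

The schema corresponds to a generalized confluence (Geach) condition: \forall x \forall y (xRy \to \exists w (y = w \wedge x = w)).
(a): fails — sRt but t ≠ s.
(b): fails — w0Rw2 but w2 ≠ w0.
(c): fails — 0R1 but 1 ≠ 0.
Valid on no frame.

none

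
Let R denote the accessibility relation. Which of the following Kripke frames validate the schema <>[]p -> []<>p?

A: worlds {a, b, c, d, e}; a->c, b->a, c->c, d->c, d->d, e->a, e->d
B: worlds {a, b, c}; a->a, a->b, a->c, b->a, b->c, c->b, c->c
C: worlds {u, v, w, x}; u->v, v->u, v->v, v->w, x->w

The schema corresponds to convergence: forall x forall y forall z (Rxy & Rxz -> exists w (Ryw & Rzw)).
A: ✓.
B: ✓.
C: fails — Rvv and Rvw but v and w have no common successor.

A, B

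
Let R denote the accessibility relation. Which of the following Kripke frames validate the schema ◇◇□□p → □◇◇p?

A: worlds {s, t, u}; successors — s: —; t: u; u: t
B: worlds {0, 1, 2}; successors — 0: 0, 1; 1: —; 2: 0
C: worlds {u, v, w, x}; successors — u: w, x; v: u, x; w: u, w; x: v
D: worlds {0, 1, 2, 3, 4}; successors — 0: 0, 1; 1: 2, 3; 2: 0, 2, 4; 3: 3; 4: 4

C

This is the axiom for a generalized confluence (Geach) condition; its first-order frame correspondent is ∀x ∀y ∀z ((xR²y ∧ xRz) → ∃w (yR²w ∧ zR²w)).
A: fails — tR²t, tRu but no w with tR²w and uR²w.
B: fails — 0R²0, 0R1 but no w with 0R²w and 1R²w.
C: condition met.
D: fails — 1R²2, 1R3 but no w with 2R²w and 3R²w.
Valid on: C.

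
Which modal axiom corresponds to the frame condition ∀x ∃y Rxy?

The condition is seriality. The D schema □ψ → ◇ψ defines it.
Suppose □ψ→◇ψ is valid. At any x set V(ψ)=W. Then □ψ at x, so ◇ψ at x, so x has a successor.

□ψ → ◇ψ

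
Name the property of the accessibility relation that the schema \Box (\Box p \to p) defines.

Suppose □(□p→p) is valid. Take Rxy and set V(p)={w : Ryw}. Then at y, □p holds; since □(□p→p) at x, □p→p at y, so p at y, i.e. Ryy.

shift-reflexivity: \forall x \forall y (Rxy \to Ryy)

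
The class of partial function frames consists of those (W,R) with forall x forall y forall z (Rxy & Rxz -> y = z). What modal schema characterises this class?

◇s → □s

This is partial functionality; the standard corresponding axiom is CD: ◇s → □s.
Suppose ◇s→□s is valid. Take Rxy, Rxz and set V(s)={y}. Then ◇s at x, so □s at x, so s at z, i.e. z=y.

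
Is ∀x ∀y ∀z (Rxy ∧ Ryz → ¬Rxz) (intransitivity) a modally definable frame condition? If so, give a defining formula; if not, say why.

No — not modally definable

If a class were modally definable it would be closed under surjective bounded morphisms (Goldblatt–Thomason).
The 3-cycle (worlds 0,1,2 with 0→1→2→0) is intransitive. Mapping every world to a single reflexive point • is a surjective bounded morphism; the reflexive point is not intransitive (R••∧R•• but R••).
So the class is not modally definable.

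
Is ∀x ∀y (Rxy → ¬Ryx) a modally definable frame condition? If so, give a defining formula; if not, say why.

No — not modally definable

Any modally definable frame class is closed under surjective bounded morphisms.
The 3-cycle (worlds s,t,u with s→t→u→s) is asymmetric. Mapping every world to a single reflexive point • is a surjective bounded morphism, and the reflexive point is not asymmetric (R•• but asymmetry requires ¬R••).
Hence asymmetry is not modally definable.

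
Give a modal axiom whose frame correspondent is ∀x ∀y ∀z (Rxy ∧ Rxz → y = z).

This is partial functionality; the standard corresponding axiom is CD: ◇r → □r.
Suppose ◇r→□r is valid. Take Rxy, Rxz and set V(r)={y}. Then ◇r at x, so □r at x, so r at z, i.e. z=y.

◇r → □r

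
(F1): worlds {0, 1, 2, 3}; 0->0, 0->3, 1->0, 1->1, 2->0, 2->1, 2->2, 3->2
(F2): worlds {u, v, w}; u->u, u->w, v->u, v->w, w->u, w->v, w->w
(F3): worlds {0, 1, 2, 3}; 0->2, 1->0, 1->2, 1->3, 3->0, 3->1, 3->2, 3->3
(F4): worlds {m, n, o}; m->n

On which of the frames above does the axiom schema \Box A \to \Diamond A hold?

The schema corresponds to seriality: \forall x \exists y Rxy.
(F1): ✓.
(F2): ✓.
(F3): fails — world 2 has no successor.
(F4): fails — world n has no successor.

(F1), (F2)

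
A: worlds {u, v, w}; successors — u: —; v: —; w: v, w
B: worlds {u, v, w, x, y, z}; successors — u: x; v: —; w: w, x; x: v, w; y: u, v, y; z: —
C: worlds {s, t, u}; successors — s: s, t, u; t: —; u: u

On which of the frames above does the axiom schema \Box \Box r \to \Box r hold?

The schema corresponds to density: \forall x \forall y (Rxy \to \exists z (Rxz \wedge Rzy)).
A: ✓.
B: fails — Rux but no t with Rut and Rtx.
C: ✓.

A, C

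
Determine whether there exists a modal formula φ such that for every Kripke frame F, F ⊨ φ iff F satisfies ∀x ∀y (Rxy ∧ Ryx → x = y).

If a class were modally definable it would be closed under surjective bounded morphisms (Goldblatt–Thomason).
The 8-cycle (worlds 0,1,2,3,4,5,6,7 with 0→1→2→3→4→5→6→7→0) is antisymmetric. Sending even-indexed worlds to a and odd-indexed worlds to b is a surjective bounded morphism onto the two-world frame with a↔b, which is not antisymmetric.
So the class is not modally definable.

Not definable by any modal formula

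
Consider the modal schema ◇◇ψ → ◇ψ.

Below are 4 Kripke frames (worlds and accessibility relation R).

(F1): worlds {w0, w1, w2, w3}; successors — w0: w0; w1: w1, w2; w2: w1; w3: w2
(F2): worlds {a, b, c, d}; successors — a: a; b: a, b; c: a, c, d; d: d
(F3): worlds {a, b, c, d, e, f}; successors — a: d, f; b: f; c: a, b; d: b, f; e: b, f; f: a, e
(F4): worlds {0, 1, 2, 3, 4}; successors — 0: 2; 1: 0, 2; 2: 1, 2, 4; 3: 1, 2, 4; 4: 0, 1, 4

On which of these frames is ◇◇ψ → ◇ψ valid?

(F2)

The schema corresponds to transitivity: ∀x ∀y ∀z (Rxy ∧ Ryz → Rxz).
(F1): fails — Rw3w2 and Rw2w1 but not Rw3w1.
(F2): holds.
(F3): fails — Rfe and Reb but not Rfb.
(F4): fails — R34 and R40 but not R30.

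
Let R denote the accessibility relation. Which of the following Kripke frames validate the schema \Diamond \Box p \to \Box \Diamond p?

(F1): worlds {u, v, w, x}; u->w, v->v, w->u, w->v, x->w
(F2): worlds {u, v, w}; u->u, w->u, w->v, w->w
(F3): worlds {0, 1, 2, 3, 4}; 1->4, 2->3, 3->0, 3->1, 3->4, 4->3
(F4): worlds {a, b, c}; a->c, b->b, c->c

(F4)

The schema corresponds to convergence: \forall x \forall y \forall z (Rxy \wedge Rxz \to \exists w (Ryw \wedge Rzw)).
(F1): fails — Rwu and Rwv but u and v have no common successor.
(F2): fails — Rww and Rwv but w and v have no common successor.
(F3): fails — R34 and R31 but 4 and 1 have no common successor.
(F4): condition met.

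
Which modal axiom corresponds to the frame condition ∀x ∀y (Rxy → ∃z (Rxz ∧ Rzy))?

The condition is density. The C4 schema □□r → □r defines it.

□□r → □r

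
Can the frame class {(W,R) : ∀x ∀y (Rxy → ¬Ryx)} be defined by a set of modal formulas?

Not definable by any modal formula

Any modally definable frame class is closed under surjective bounded morphisms.
The 5-cycle (worlds a,b,c,d,e with a→b→c→d→e→a) is asymmetric. Mapping every world to a single reflexive point • is a surjective bounded morphism, and the reflexive point is not asymmetric (R•• but asymmetry requires ¬R••).
So no modal formula (or set of formulas) defines exactly the asymmetric frames.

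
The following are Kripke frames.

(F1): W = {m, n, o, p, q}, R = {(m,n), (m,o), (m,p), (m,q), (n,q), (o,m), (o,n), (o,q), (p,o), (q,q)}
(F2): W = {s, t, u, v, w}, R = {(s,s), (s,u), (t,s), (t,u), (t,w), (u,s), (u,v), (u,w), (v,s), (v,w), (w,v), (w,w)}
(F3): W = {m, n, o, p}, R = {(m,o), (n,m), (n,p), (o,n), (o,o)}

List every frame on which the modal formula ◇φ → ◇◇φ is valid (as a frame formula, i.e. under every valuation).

The schema corresponds to a generalized confluence (Geach) condition: ∀x ∀y (xRy → ∃w (y = w ∧ xR²w)).
(F1): fails — mRp but no w with p=w and mR²w.
(F2): ✓.
(F3): fails — nRm but no w with m=w and nR²w.

(F2)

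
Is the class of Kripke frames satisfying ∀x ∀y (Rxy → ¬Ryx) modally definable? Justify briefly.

Not modally definable

Any modally definable frame class is closed under surjective bounded morphisms.
The 3-cycle (worlds a,b,c with a→b→c→a) is asymmetric. Mapping every world to a single reflexive point • is a surjective bounded morphism, and the reflexive point is not asymmetric (R•• but asymmetry requires ¬R••).
Hence asymmetry is not modally definable.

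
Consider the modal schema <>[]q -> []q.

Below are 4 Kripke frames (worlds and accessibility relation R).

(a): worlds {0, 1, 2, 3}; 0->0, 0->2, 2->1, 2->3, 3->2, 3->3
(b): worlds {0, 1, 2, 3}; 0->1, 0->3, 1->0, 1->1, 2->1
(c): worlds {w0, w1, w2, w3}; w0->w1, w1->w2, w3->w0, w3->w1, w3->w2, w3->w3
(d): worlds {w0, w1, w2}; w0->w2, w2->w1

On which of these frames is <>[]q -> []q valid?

none

This is the axiom for the Euclidean property; its first-order frame correspondent is forall x forall y forall z (Rxy & Rxz -> Ryz).
(a): fails — R02 and R00 but not R20.
(b): fails — R01 and R03 but not R13.
(c): fails — Rw0w1 and Rw0w1 but not Rw1w1.
(d): fails — Rw0w2 and Rw0w2 but not Rw2w2.
Valid on no frame.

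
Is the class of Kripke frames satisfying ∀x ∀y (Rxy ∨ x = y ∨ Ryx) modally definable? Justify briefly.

Modal frame validity is preserved under disjoint unions.
Take 4 disjoint single-world reflexive frames: each is trivially connected, but their disjoint union has 4 worlds with no edge between distinct components, so it is not connected.
Hence connectedness of R is not modally definable.

No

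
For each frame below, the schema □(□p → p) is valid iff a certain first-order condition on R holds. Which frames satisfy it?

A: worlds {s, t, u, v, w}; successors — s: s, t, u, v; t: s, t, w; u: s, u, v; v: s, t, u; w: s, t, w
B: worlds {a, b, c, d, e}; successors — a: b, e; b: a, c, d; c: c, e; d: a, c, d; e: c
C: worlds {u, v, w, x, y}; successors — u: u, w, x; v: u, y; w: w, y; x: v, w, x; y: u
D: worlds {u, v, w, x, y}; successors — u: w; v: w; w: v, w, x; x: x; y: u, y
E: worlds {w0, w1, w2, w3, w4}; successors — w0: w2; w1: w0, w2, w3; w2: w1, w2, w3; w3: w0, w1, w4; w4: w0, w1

Frame correspondent (Sahlqvist): ∀x ∀y (Rxy → Ryy) — i.e. shift-reflexivity.
A: fails — Ruv but not Rvv.
B: fails — Rab but not Rbb.
C: fails — Rwy but not Ryy.
D: fails — Rwv but not Rvv.
E: fails — Rw1w0 but not Rw0w0.
Valid on no frame.

none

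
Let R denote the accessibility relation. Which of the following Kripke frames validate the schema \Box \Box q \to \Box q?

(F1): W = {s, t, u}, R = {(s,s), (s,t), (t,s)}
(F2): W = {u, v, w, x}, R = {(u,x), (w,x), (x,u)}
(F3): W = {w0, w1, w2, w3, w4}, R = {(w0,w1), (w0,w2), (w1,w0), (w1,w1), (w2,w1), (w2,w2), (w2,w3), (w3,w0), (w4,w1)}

(F1)

The schema corresponds to density: \forall x \forall y (Rxy \to \exists z (Rxz \wedge Rzy)).
(F1): condition met.
(F2): fails — Rxu but no z with Rxz and Rzu.
(F3): fails — Rw3w0 but no z with Rw3z and Rzw0.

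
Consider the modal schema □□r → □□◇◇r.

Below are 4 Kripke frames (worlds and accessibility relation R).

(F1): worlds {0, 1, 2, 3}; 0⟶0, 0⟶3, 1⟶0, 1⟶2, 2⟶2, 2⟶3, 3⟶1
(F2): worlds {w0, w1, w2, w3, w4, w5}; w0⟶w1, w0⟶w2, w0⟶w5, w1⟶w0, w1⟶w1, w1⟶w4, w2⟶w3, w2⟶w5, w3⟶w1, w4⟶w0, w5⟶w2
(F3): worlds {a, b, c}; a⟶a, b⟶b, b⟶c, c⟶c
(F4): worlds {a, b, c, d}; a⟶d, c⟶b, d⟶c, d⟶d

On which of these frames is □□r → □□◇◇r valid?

The schema corresponds to a generalized confluence (Geach) condition: ∀x ∀z (xR²z → ∃w (xR²w ∧ zR²w)).
(F1): satisfies the condition.
(F2): fails — w5R²w3 but no w with w5R²w and w3R²w.
(F3): satisfies the condition.
(F4): fails — aR²c but no w with aR²w and cR²w.
Valid on: (F1), (F3).

(F1), (F3)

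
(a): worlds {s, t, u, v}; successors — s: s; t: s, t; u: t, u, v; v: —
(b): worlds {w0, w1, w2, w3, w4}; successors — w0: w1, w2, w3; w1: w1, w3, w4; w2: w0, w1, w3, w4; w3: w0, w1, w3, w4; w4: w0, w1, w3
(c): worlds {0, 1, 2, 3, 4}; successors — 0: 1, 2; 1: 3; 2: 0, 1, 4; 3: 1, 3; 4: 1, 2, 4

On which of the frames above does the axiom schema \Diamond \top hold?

The schema corresponds to seriality: \forall x \exists y Rxy.
(a): fails — world v has no successor.
(b): condition met.
(c): condition met.
Valid on: (b), (c).

(b), (c)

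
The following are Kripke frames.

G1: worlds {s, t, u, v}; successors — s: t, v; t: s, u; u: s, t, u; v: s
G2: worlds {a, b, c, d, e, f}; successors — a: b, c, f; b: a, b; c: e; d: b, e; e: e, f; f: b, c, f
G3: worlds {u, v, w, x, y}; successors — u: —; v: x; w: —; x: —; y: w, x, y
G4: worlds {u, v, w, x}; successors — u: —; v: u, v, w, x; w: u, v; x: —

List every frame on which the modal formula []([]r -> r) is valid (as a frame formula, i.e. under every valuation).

This is the axiom for shift-reflexivity; its first-order frame correspondent is forall x forall y (Rxy -> Ryy).
G1: fails — Rut but not Rtt.
G2: fails — Rfc but not Rcc.
G3: fails — Ryx but not Rxx.
G4: fails — Rwu but not Ruu.
Valid on no frame.

none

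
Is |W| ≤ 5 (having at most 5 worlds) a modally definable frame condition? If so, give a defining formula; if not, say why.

Modal frame validity is preserved under disjoint unions.
Any modal formula valid on each of 6 disjoint one-world frames is valid on their disjoint union (validity is preserved under disjoint unions). Each one-world frame has |W|=1≤5, but the union has |W|=6.
Hence having at most 5 worlds is not modally definable.

Not definable by any modal formula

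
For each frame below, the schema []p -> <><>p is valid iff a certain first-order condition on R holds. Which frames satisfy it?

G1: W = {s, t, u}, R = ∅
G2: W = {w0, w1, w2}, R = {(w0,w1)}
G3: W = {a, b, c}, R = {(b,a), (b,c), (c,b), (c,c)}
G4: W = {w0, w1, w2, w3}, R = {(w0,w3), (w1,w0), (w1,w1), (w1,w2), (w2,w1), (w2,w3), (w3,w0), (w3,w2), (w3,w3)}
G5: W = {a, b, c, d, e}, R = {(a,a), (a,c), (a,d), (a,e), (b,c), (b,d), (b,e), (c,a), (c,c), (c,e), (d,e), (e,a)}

The schema corresponds to a generalized confluence (Geach) condition: forall x exists w (xRw & x R^2 w).
G1: fails — at s but no w with sRw and sR²w.
G2: fails — at w0 but no w with w0Rw and w0R²w.
G3: fails — at a but no w with aRw and aR²w.
G4: holds.
G5: fails — at d but no w with dRw and dR²w.
Valid on: G4.

G4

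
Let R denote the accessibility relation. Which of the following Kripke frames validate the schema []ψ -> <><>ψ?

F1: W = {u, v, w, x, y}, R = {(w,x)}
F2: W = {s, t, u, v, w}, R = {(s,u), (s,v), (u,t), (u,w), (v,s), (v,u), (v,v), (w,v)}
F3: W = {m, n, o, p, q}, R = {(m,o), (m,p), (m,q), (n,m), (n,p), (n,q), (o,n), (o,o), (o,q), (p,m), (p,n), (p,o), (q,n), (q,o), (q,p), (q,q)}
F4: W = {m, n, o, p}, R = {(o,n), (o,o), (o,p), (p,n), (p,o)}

This is the axiom for a generalized confluence (Geach) condition; its first-order frame correspondent is forall x exists w (xRw & x R^2 w).
F1: fails — at u but no t with uRt and uR²t.
F2: fails — at t but no w* with tRw* and tR²w*.
F3: holds.
F4: fails — at m but no w with mRw and mR²w.
Valid on: F3.

F3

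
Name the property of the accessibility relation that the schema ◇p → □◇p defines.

The Euclidean property

Suppose ◇p→□◇p is valid. Take Rxy, Rxz and set V(p)={y}. Then ◇p at x, so □◇p at x, so ◇p at z, so some w with Rzw has p; w=y, i.e. Rzy. By symmetry of the argument, Ryz.
Conversely, any frame satisfying ∀x ∀y ∀z (Rxy ∧ Rxz → Ryz) validates the schema.
So the correspondent is the Euclidean property.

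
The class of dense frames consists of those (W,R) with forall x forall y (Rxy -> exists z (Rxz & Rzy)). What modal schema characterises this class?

The condition is density. The C4 schema □□ψ → □ψ defines it.
Suppose □□ψ→□ψ is valid. Take Rxy and set V(ψ)={w : xR²w}. Then □□ψ at x, so □ψ at x, so ψ at y, i.e. ∃z(Rxz∧Rzy).

□□ψ → □ψ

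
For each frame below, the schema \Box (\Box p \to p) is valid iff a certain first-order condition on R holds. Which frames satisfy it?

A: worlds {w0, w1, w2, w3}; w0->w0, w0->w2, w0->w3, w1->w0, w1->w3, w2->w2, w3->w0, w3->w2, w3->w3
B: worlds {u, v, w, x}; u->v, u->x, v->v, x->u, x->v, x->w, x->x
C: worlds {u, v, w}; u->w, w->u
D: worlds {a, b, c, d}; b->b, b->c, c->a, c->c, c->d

The schema corresponds to shift-reflexivity: \forall x \forall y (Rxy \to Ryy).
A: holds.
B: fails — Rxw but not Rww.
C: fails — Rwu but not Ruu.
D: fails — Rcd but not Rdd.

A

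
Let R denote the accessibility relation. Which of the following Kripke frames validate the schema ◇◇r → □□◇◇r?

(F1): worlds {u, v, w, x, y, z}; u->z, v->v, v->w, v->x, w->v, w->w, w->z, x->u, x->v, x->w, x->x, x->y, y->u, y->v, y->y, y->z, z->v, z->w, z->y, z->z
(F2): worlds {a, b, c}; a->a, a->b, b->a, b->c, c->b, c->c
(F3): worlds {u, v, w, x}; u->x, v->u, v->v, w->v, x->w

(F2)

Frame correspondent (Sahlqvist): ∀x ∀y ∀z ((xR²y ∧ xR²z) → ∃w (y = w ∧ zR²w)) — i.e. a generalized confluence (Geach) condition.
(F1): fails — vR²u, vR²u but no t with u=t and uR²t.
(F2): satisfies the condition.
(F3): fails — uR²w, uR²w but no t with w=t and wR²t.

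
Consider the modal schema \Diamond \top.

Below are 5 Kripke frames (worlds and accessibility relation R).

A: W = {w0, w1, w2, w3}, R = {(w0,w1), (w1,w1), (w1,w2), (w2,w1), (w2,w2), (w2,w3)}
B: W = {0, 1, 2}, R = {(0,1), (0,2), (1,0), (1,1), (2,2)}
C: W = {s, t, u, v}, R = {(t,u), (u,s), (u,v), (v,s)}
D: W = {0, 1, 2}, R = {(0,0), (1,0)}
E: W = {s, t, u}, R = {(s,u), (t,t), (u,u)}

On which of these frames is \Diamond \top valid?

B, E

This is the axiom for seriality; its first-order frame correspondent is \forall x \exists y Rxy.
A: fails — world w3 has no successor.
B: holds.
C: fails — world s has no successor.
D: fails — world 2 has no successor.
E: holds.
Valid on: B, E.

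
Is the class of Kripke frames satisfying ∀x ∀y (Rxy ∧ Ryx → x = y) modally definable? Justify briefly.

Any modally definable frame class is closed under surjective bounded morphisms.
The 8-cycle (worlds 0,1,2,3,4,5,6,7 with 0→1→2→3→4→5→6→7→0) is antisymmetric. Sending even-indexed worlds to s and odd-indexed worlds to t is a surjective bounded morphism onto the two-world frame with s↔t, which is not antisymmetric.
Hence antisymmetry is not modally definable.

No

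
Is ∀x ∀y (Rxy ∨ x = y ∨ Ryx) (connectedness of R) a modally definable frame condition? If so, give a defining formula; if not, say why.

If a class were modally definable it would be closed under disjoint unions (Goldblatt–Thomason).
Take 3 disjoint single-world reflexive frames: each is trivially connected, but their disjoint union has 3 worlds with no edge between distinct components, so it is not connected.
So no modal formula (or set of formulas) defines exactly the connected frames.

Not modally definable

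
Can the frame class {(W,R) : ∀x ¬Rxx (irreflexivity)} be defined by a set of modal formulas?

No

Any modally definable frame class is closed under surjective bounded morphisms.
The 4-cycle (worlds 0,1,2,3 with 0→1→2→3→0) is irreflexive, and the map sending every world to a single reflexive point • is a surjective bounded morphism (forth: every edge maps to (•,•); back: every world has a successor). So any modal formula valid on the 4-cycle is also valid on the reflexive point, which is not irreflexive.
So no modal formula (or set of formulas) defines exactly the irreflexive frames.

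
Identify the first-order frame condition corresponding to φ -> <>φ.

This schema is equivalent to the T axiom □φ → φ.
It corresponds to reflexivity: forall x Rxx.

reflexivity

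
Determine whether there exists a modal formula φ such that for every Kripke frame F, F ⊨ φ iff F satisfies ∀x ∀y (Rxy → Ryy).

This is a Sahlqvist condition; the T□ axiom □(□p → p) defines it.
Suppose □(□p→p) is valid. Take Rxy and set V(p)={w : Ryw}. Then at y, □p holds; since □(□p→p) at x, □p→p at y, so p at y, i.e. Ryy.

Definable; □(□p → p) defines it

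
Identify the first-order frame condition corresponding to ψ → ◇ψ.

Replacing ψ by ¬ψ and contraposing gives the equivalent schema □ψ → ψ.
Suppose □ψ→ψ is valid. At any x set V(ψ)={w : Rxw}. Then □ψ holds at x, so ψ holds at x, i.e. Rxx.

reflexivity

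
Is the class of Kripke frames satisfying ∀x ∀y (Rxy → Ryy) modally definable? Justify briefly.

Yes — defined by □(□r → r)

The condition is shift-reflexivity. A defining modal formula is □(□r → r).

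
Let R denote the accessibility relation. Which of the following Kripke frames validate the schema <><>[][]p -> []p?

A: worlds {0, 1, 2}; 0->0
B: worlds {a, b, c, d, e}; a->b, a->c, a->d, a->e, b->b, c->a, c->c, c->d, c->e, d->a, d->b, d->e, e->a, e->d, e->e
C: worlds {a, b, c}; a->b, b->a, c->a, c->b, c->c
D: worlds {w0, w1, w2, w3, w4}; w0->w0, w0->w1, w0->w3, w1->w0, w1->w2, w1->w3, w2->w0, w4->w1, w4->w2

A

This is the axiom for a generalized confluence (Geach) condition; its first-order frame correspondent is forall x forall y forall z ((x R^2 y & xRz) -> exists w (y R^2 w & z = w)).
A: ✓.
B: fails — aR²b, aRc but no w with bR²w and c=w.
C: fails — aR²a, aRb but no w with aR²w and b=w.
D: fails — w0R²w3, w0Rw0 but no w with w3R²w and w0=w.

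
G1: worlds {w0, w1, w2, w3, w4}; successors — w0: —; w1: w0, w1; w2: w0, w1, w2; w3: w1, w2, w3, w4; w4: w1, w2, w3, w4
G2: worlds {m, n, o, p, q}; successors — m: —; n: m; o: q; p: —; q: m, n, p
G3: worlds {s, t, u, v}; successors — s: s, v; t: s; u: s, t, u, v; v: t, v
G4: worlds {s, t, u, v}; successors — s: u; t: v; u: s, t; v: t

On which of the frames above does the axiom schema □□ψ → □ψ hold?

Frame correspondent (Sahlqvist): ∀x ∀y (Rxy → ∃z (Rxz ∧ Rzy)) — i.e. density.
G1: ✓.
G2: fails — Rqp but no z with Rqz and Rzp.
G3: ✓.
G4: fails — Rtv but no z with Rtz and Rzv.

G1, G3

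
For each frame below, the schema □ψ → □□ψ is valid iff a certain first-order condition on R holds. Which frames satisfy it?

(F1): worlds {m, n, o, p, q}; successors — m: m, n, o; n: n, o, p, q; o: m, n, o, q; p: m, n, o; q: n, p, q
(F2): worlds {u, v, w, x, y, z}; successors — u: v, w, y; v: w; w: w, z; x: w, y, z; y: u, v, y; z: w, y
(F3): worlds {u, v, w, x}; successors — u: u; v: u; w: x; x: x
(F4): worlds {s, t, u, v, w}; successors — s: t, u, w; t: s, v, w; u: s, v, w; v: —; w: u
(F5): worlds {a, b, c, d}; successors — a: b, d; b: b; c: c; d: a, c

The schema corresponds to transitivity: ∀x ∀y ∀z (Rxy ∧ Ryz → Rxz).
(F1): fails — Ron and Rnp but not Rop.
(F2): fails — Ruw and Rwz but not Ruz.
(F3): holds.
(F4): fails — Ruw and Rwu but not Ruu.
(F5): fails — Rad and Rdc but not Rac.

(F3)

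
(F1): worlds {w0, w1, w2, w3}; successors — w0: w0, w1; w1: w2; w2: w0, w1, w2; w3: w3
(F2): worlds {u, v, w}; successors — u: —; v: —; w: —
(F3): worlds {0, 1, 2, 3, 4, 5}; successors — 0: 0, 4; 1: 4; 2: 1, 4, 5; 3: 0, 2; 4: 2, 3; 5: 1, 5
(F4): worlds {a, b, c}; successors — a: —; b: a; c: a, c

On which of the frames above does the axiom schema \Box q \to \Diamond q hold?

This is the axiom for seriality; its first-order frame correspondent is \forall x \exists y Rxy.
(F1): satisfies the condition.
(F2): fails — world u has no successor.
(F3): satisfies the condition.
(F4): fails — world a has no successor.
Valid on: (F1), (F3).

(F1), (F3)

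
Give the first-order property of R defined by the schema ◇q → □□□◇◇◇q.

∀x ∀y ∀z ((xRy ∧ xR³z) → ∃w (y = w ∧ zR³w))

This is a Sahlqvist (Geach-type) schema ◇^1□^0q → □^3◇^3q.
Minimal-valuation argument: fix x; take any y with xR^1y and any z with xR^3z. Set V(q) to the set of worlds R-reachable from y in exactly 0 steps. Then □^0q holds at y, so the antecedent holds at x; validity forces ◇^3q at z, giving a w with zR^3w and yR^0w.
First-order correspondent: ∀x ∀y ∀z ((xRy ∧ xR³z) → ∃w (y = w ∧ zR³w)).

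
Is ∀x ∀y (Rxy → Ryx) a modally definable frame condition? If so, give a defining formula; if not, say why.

Yes: it is symmetry, defined by the B schema q → □◇q.

Yes — defined by q → □◇q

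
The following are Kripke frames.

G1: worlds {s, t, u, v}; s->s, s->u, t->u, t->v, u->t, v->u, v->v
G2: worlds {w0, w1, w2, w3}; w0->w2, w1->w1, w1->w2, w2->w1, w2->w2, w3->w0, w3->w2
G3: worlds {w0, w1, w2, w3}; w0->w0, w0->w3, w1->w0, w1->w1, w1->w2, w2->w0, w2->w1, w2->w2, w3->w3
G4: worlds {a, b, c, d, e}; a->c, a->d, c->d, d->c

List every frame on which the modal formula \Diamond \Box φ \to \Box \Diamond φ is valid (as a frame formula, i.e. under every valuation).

The schema corresponds to convergence: \forall x \forall y \forall z (Rxy \wedge Rxz \to \exists w (Ryw \wedge Rzw)).
G1: fails — Rsu and Rss but u and s have no common successor.
G2: condition met.
G3: condition met.
G4: fails — Rac and Rad but c and d have no common successor.
Valid on: G2, G3.

G2, G3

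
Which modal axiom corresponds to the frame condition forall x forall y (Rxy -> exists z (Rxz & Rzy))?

□□p → □p

A defining formula is □□p → □p (the C4 axiom).
Suppose □□p→□p is valid. Take Rxy and set V(p)={w : xR²w}. Then □□p at x, so □p at x, so p at y, i.e. ∃z(Rxz∧Rzy).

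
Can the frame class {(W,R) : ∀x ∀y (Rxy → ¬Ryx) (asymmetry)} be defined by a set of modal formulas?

Modal frame validity is preserved under surjective bounded morphisms.
The 4-cycle (worlds s,t,u,v with s→t→u→v→s) is asymmetric. Mapping every world to a single reflexive point • is a surjective bounded morphism, and the reflexive point is not asymmetric (R•• but asymmetry requires ¬R••).
So no modal formula (or set of formulas) defines exactly the asymmetric frames.

Not modally definable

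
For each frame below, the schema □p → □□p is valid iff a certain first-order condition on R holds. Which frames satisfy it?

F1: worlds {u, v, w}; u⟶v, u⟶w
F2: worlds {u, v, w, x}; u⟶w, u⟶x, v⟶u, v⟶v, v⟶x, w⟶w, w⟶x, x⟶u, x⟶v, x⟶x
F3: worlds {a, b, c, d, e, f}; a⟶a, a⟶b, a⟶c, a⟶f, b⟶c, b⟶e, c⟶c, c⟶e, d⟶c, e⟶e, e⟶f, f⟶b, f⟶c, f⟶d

F1

This is the axiom for transitivity; its first-order frame correspondent is ∀x ∀y ∀z (Rxy ∧ Ryz → Rxz).
F1: satisfies the condition.
F2: fails — Rwx and Rxu but not Rwu.
F3: fails — Rdc and Rce but not Rde.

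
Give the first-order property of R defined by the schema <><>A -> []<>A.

This is a Sahlqvist (Geach-type) schema ◇^2□^0A → □^1◇^1A.
Minimal-valuation argument: fix x; take any y with xR^2y and any z with xR^1z. Set V(A) to the set of worlds R-reachable from y in exactly 0 steps. Then □^0A holds at y, so the antecedent holds at x; validity forces ◇^1A at z, giving a w with zR^1w and yR^0w.
First-order correspondent: forall x forall y forall z ((x R^2 y & xRz) -> exists w (y = w & zRw)).

forall x forall y forall z ((x R^2 y & xRz) -> exists w (y = w & zRw))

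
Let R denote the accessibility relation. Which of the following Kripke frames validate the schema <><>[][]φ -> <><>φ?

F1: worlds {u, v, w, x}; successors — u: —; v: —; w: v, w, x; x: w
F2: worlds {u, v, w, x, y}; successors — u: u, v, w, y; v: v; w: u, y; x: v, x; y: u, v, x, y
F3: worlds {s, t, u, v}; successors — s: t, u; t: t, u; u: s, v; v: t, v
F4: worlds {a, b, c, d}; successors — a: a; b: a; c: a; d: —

F2, F3, F4

This is the axiom for a generalized confluence (Geach) condition; its first-order frame correspondent is forall x forall y (x R^2 y -> exists w (y R^2 w & x R^2 w)).
F1: fails — wR²v but no t with vR²t and wR²t.
F2: satisfies the condition.
F3: satisfies the condition.
F4: satisfies the condition.
Valid on: F2, F3, F4.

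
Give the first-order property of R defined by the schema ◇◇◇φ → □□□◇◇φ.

This is a Sahlqvist (Geach-type) schema ◇^3□^0φ → □^3◇^2φ.
Minimal-valuation argument: fix x; take any y with xR^3y and any z with xR^3z. Set V(φ) to the set of worlds R-reachable from y in exactly 0 steps. Then □^0φ holds at y, so the antecedent holds at x; validity forces ◇^2φ at z, giving a w with zR^2w and yR^0w.
First-order correspondent: ∀x ∀y ∀z ((xR³y ∧ xR³z) → ∃w (y = w ∧ zR²w)).

∀x ∀y ∀z ((xR³y ∧ xR³z) → ∃w (y = w ∧ zR²w))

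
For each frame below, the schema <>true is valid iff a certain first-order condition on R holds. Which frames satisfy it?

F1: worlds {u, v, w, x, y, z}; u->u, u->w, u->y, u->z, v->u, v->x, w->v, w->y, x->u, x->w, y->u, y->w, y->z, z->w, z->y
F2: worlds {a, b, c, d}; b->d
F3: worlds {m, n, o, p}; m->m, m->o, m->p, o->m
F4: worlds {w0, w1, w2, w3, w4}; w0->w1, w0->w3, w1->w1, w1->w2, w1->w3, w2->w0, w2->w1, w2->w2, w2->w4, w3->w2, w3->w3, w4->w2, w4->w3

F1, F4

Frame correspondent (Sahlqvist): forall x exists y Rxy — i.e. seriality.
F1: satisfies the condition.
F2: fails — world a has no successor.
F3: fails — world n has no successor.
F4: satisfies the condition.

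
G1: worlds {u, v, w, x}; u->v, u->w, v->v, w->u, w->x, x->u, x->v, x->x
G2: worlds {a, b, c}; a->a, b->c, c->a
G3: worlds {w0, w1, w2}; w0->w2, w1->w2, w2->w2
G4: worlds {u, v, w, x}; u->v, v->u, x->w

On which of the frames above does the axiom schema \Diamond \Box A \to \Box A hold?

G3

The schema corresponds to the Euclidean property: \forall x \forall y \forall z (Rxy \wedge Rxz \to Ryz).
G1: fails — Ruv and Ruw but not Rvw.
G2: fails — Rbc and Rbc but not Rcc.
G3: ✓.
G4: fails — Ruv and Ruv but not Rvv.
Valid on: G3.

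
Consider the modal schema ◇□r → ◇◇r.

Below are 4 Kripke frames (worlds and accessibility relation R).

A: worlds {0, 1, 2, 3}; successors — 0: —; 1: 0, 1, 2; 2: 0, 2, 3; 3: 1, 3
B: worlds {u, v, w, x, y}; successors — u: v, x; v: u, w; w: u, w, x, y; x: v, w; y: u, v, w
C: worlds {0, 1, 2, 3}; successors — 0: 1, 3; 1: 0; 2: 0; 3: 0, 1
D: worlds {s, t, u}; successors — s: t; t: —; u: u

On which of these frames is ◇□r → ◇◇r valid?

B, C

The schema corresponds to a generalized confluence (Geach) condition: ∀x ∀y (xRy → ∃w (yRw ∧ xR²w)).
A: fails — 1R0 but no w with 0Rw and 1R²w.
B: holds.
C: holds.
D: fails — sRt but no w with tRw and sR²w.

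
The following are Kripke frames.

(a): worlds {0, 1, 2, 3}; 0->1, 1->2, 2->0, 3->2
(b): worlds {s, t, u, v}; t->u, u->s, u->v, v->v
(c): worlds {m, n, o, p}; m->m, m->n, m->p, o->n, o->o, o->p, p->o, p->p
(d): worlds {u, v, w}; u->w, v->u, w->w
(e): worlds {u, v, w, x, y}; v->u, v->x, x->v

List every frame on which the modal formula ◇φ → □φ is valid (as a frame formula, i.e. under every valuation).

The schema corresponds to partial functionality: ∀x ∀y ∀z (Rxy ∧ Rxz → y = z).
(a): condition met.
(b): fails — u sees both s and v.
(c): fails — m sees both m and n.
(d): condition met.
(e): fails — v sees both u and x.

(a), (d)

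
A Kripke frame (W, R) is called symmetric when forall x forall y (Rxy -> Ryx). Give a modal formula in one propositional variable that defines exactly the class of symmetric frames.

The condition is symmetry. The B schema q → □◇q defines it.

q → □◇q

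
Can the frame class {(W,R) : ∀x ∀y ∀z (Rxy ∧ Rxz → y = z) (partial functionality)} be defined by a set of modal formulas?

Yes, by ◇q → □q

The condition is partial functionality. A defining modal formula is ◇q → □q.
Suppose ◇q→□q is valid. Take Rxy, Rxz and set V(q)={y}. Then ◇q at x, so □q at x, so q at z, i.e. z=y.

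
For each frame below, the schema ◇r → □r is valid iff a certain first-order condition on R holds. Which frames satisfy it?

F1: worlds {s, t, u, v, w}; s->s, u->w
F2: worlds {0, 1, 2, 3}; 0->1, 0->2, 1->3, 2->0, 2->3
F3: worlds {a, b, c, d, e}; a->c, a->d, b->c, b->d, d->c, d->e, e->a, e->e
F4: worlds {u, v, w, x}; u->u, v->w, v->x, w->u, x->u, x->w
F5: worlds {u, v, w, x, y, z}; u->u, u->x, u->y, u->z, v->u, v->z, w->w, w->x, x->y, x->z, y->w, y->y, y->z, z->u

The schema corresponds to partial functionality: ∀x ∀y ∀z (Rxy ∧ Rxz → y = z).
F1: satisfies the condition.
F2: fails — 0 sees both 1 and 2.
F3: fails — a sees both c and d.
F4: fails — v sees both w and x.
F5: fails — u sees both u and x.
Valid on: F1.

F1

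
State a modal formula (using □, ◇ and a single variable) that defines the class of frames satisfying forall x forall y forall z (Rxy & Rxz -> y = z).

The condition is partial functionality. The CD schema ◇q → □q defines it.

◇q → □q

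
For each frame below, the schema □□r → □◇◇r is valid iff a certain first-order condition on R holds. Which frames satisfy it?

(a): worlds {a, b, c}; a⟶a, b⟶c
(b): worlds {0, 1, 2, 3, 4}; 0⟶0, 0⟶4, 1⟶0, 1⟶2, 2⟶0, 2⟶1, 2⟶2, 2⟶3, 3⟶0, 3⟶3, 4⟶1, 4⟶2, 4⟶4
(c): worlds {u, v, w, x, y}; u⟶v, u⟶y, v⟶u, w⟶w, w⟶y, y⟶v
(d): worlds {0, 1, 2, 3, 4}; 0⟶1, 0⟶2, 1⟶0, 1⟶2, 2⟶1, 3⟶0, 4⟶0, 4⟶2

(b), (d)

This is the axiom for a generalized confluence (Geach) condition; its first-order frame correspondent is ∀x ∀z (xRz → ∃w (xR²w ∧ zR²w)).
(a): fails — bRc but no w with bR²w and cR²w.
(b): ✓.
(c): fails — wRy but no t with wR²t and yR²t.
(d): ✓.
Valid on: (b), (d).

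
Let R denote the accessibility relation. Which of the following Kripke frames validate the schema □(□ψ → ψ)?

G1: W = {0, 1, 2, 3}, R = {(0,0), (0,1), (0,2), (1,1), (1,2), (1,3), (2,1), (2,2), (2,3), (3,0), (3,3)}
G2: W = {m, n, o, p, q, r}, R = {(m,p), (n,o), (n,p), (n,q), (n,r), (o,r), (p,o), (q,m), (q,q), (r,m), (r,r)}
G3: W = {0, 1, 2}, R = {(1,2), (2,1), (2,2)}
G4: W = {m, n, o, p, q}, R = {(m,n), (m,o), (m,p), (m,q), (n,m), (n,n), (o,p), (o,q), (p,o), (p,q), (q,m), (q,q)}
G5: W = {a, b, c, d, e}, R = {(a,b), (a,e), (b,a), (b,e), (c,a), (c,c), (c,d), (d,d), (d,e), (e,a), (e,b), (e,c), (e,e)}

G1

The schema corresponds to shift-reflexivity: ∀x ∀y (Rxy → Ryy).
G1: condition met.
G2: fails — Rno but not Roo.
G3: fails — R21 but not R11.
G4: fails — Rop but not Rpp.
G5: fails — Reb but not Rbb.
Valid on: G1.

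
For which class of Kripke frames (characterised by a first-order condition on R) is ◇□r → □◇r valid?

Suppose ◇□r→□◇r is valid. Take Rxy, Rxz and set V(r)={w : Ryw}. Then □r at y so ◇□r at x, so □◇r at x, so ◇r at z, giving w with Rzw and Ryw.

convergence: ∀x ∀y ∀z (Rxy ∧ Rxz → ∃w (Ryw ∧ Rzw))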